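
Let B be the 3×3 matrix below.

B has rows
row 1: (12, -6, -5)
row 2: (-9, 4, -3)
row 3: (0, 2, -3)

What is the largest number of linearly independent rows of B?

3

Row reduce to echelon form.
R2 ← R2 + (3/4)·R1: [0, -1/2, -27/4]
R3 ← R3 + (4)·R2: [0, 0, -30]
Echelon form has 3 nonzero rows, so rank(B) = 3.
The rank gives the maximum number of linearly independent rows: 3.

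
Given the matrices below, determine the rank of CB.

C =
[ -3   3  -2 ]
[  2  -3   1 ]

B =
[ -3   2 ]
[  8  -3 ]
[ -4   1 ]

2

First compute CB:
[[ 41, -17],
 [-34,  14]]
Now row reduce the product.
R2 ← R2 + (34/41)·R1: [0, -4/41]
2 nonzero rows, so rank(CB) = 2.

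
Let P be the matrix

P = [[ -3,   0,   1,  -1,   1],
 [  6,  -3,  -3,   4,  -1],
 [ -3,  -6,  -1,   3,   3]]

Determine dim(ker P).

3

Row reduce to echelon form.
R2 ← R2 + (2)·R1: [0, -3, -1, 2, 1]
R3 ← R3 − R1: [0, -6, -2, 4, 2]
R3 ← R3 − (2)·R2: [0, 0, 0, 0, 0]
2 nonzero rows, so rank(P) = 2.
P has 5 columns; by rank–nullity, nullity = 5 − 2 = 3.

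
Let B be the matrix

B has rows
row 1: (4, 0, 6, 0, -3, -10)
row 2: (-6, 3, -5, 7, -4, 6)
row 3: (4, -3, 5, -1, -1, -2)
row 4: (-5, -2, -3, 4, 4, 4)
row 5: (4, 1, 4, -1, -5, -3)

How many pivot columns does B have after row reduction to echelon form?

Row reduce to echelon form.
R2 ← R2 + (3/2)·R1: [0, 3, 4, 7, -17/2, -9]
R3 ← R3 − R1: [0, -3, -1, -1, 2, 8]
R4 ← R4 + (5/4)·R1: [0, -2, 9/2, 4, 1/4, -17/2]
R5 ← R5 − R1: [0, 1, -2, -1, -2, 7]
R3 ← R3 + R2: [0, 0, 3, 6, -13/2, -1]
R4 ← R4 + (2/3)·R2: [0, 0, 43/6, 26/3, -65/12, -29/2]
R5 ← R5 − (1/3)·R2: [0, 0, -10/3, -10/3, 5/6, 10]
R4 ← R4 − (43/18)·R3: [0, 0, 0, -17/3, 91/9, -109/9]
R5 ← R5 + (10/9)·R3: [0, 0, 0, 10/3, -115/18, 80/9]
R5 ← R5 + (10/17)·R4: [0, 0, 0, 0, -15/34, 30/17]
Echelon form has 5 nonzero rows, so rank(B) = 5.
Each nonzero row contributes one pivot column: 5 pivot columns.

5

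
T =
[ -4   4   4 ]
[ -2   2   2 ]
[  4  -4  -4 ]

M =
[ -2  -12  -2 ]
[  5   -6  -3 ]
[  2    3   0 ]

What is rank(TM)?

1

First compute TM:
[[ 36,  36,  -4],
 [ 18,  18,  -2],
 [-36, -36,   4]]
Now row reduce the product.
R2 ← R2 − (1/2)·R1: [0, 0, 0]
R3 ← R3 + R1: [0, 0, 0]
1 nonzero row, so rank(TM) = 1.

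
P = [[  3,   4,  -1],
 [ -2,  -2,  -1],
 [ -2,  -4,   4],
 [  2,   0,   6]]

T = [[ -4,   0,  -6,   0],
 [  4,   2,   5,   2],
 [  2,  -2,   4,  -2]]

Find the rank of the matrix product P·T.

2

First compute PT:
[[  2,  10,  -2,  10],
 [ -2,  -2,  -2,  -2],
 [  0, -16,   8, -16],
 [  4, -12,  12, -12]]
Now row reduce the product.
R2 ← R2 + R1: [0, 8, -4, 8]
R4 ← R4 − (2)·R1: [0, -32, 16, -32]
R3 ← R3 + (2)·R2: [0, 0, 0, 0]
R4 ← R4 + (4)·R2: [0, 0, 0, 0]
2 nonzero rows, so rank(PT) = 2.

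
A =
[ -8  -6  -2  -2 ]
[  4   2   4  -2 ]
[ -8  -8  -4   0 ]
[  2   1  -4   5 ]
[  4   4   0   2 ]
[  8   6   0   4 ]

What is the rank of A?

Row reduce to echelon form.
R2 ← R2 + (1/2)·R1: [0, -1, 3, -3]
R3 ← R3 − R1: [0, -2, -2, 2]
R4 ← R4 + (1/4)·R1: [0, -1/2, -9/2, 9/2]
R5 ← R5 + (1/2)·R1: [0, 1, -1, 1]
R6 ← R6 + R1: [0, 0, -2, 2]
R3 ← R3 − (2)·R2: [0, 0, -8, 8]
R4 ← R4 − (1/2)·R2: [0, 0, -6, 6]
R5 ← R5 + R2: [0, 0, 2, -2]
R4 ← R4 − (3/4)·R3: [0, 0, 0, 0]
R5 ← R5 + (1/4)·R3: [0, 0, 0, 0]
R6 ← R6 − (1/4)·R3: [0, 0, 0, 0]
Echelon form has 3 nonzero rows, so rank(A) = 3.

3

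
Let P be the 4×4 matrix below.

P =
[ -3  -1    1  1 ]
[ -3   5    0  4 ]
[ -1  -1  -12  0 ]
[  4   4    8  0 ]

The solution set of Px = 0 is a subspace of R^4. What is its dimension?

Row reduce to echelon form.
R2 ← R2 − R1: [0, 6, -1, 3]
R3 ← R3 − (1/3)·R1: [0, -2/3, -37/3, -1/3]
R4 ← R4 + (4/3)·R1: [0, 8/3, 28/3, 4/3]
R3 ← R3 + (1/9)·R2: [0, 0, -112/9, 0]
R4 ← R4 − (4/9)·R2: [0, 0, 88/9, 0]
R4 ← R4 + (11/14)·R3: [0, 0, 0, 0]
3 nonzero rows, so rank(P) = 3.
P has 4 columns; by rank–nullity, nullity = 4 − 3 = 1.

1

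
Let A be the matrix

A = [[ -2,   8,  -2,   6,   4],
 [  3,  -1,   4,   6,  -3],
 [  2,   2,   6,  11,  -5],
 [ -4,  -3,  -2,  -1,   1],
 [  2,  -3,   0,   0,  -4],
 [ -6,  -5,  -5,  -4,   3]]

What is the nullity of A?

Row reduce to echelon form.
R2 ← R2 + (3/2)·R1: [0, 11, 1, 15, 3]
R3 ← R3 + R1: [0, 10, 4, 17, -1]
R4 ← R4 − (2)·R1: [0, -19, 2, -13, -7]
R5 ← R5 + R1: [0, 5, -2, 6, 0]
R6 ← R6 − (3)·R1: [0, -29, 1, -22, -9]
R3 ← R3 − (10/11)·R2: [0, 0, 34/11, 37/11, -41/11]
R4 ← R4 + (19/11)·R2: [0, 0, 41/11, 142/11, -20/11]
R5 ← R5 − (5/11)·R2: [0, 0, -27/11, -9/11, -15/11]
R6 ← R6 + (29/11)·R2: [0, 0, 40/11, 193/11, -12/11]
R4 ← R4 − (41/34)·R3: [0, 0, 0, 301/34, 91/34]
R5 ← R5 + (27/34)·R3: [0, 0, 0, 63/34, -147/34]
R6 ← R6 − (20/17)·R3: [0, 0, 0, 231/17, 56/17]
R5 ← R5 − (9/43)·R4: [0, 0, 0, 0, -210/43]
R6 ← R6 − (66/43)·R4: [0, 0, 0, 0, -35/43]
R6 ← R6 − (1/6)·R5: [0, 0, 0, 0, 0]
5 nonzero rows, so rank(A) = 5.
A has 5 columns; by rank–nullity, nullity = 5 − 5 = 0.

0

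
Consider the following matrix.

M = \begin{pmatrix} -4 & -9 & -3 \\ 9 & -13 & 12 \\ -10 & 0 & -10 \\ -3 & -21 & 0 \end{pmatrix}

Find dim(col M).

3

Row reduce to echelon form.
R2 ← R2 + (9/4)·R1: [0, -133/4, 21/4]
R3 ← R3 − (5/2)·R1: [0, 45/2, -5/2]
R4 ← R4 − (3/4)·R1: [0, -57/4, 9/4]
R3 ← R3 + (90/133)·R2: [0, 0, 20/19]
R4 ← R4 − (3/7)·R2: [0, 0, 0]
Echelon form has 3 nonzero rows, so rank(M) = 3.
The column space has dimension equal to the rank: 3.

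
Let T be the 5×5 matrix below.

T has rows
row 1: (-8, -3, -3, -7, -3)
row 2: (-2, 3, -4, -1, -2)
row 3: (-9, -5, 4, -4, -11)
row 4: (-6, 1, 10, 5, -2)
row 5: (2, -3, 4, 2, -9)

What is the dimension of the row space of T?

5

Row reduce to echelon form.
R2 ← R2 − (1/4)·R1: [0, 15/4, -13/4, 3/4, -5/4]
R3 ← R3 − (9/8)·R1: [0, -13/8, 59/8, 31/8, -61/8]
R4 ← R4 − (3/4)·R1: [0, 13/4, 49/4, 41/4, 1/4]
R5 ← R5 + (1/4)·R1: [0, -15/4, 13/4, 1/4, -39/4]
R3 ← R3 + (13/30)·R2: [0, 0, 179/30, 21/5, -49/6]
R4 ← R4 − (13/15)·R2: [0, 0, 226/15, 48/5, 4/3]
R5 ← R5 + R2: [0, 0, 0, 1, -11]
R4 ← R4 − (452/179)·R3: [0, 0, 0, -180/179, 3930/179]
R5 ← R5 + (179/180)·R4: [0, 0, 0, 0, 65/6]
Echelon form has 5 nonzero rows, so rank(T) = 5.
The row space has dimension equal to the rank: 5.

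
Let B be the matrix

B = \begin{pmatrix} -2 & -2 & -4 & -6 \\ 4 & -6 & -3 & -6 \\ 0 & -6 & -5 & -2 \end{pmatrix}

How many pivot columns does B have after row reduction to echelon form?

3

Row reduce to echelon form.
R2 ← R2 + (2)·R1: [0, -10, -11, -18]
R3 ← R3 − (3/5)·R2: [0, 0, 8/5, 44/5]
Echelon form has 3 nonzero rows, so rank(B) = 3.
Each nonzero row contributes one pivot column: 3 pivot columns.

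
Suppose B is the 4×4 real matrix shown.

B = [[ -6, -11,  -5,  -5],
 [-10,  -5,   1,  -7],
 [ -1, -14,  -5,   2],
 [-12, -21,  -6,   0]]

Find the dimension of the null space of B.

0

Row reduce to echelon form.
R2 ← R2 − (5/3)·R1: [0, 40/3, 28/3, 4/3]
R3 ← R3 − (1/6)·R1: [0, -73/6, -25/6, 17/6]
R4 ← R4 − (2)·R1: [0, 1, 4, 10]
R3 ← R3 + (73/80)·R2: [0, 0, 87/20, 81/20]
R4 ← R4 − (3/40)·R2: [0, 0, 33/10, 99/10]
R4 ← R4 − (22/29)·R3: [0, 0, 0, 198/29]
4 nonzero rows, so rank(B) = 4.
B has 4 columns; by rank–nullity, nullity = 4 − 4 = 0.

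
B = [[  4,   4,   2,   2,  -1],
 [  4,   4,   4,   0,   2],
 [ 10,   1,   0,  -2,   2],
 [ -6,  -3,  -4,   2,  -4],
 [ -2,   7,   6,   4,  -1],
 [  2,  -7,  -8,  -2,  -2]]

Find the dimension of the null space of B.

2

Row reduce to echelon form.
R2 ← R2 − R1: [0, 0, 2, -2, 3]
R3 ← R3 − (5/2)·R1: [0, -9, -5, -7, 9/2]
R4 ← R4 + (3/2)·R1: [0, 3, -1, 5, -11/2]
R5 ← R5 + (1/2)·R1: [0, 9, 7, 5, -3/2]
R6 ← R6 − (1/2)·R1: [0, -9, -9, -3, -3/2]
Swap R2 ↔ R3
R4 ← R4 + (1/3)·R2: [0, 0, -8/3, 8/3, -4]
R5 ← R5 + R2: [0, 0, 2, -2, 3]
R6 ← R6 − R2: [0, 0, -4, 4, -6]
R4 ← R4 + (4/3)·R3: [0, 0, 0, 0, 0]
R5 ← R5 − R3: [0, 0, 0, 0, 0]
R6 ← R6 + (2)·R3: [0, 0, 0, 0, 0]
3 nonzero rows, so rank(B) = 3.
B has 5 columns; by rank–nullity, nullity = 5 − 3 = 2.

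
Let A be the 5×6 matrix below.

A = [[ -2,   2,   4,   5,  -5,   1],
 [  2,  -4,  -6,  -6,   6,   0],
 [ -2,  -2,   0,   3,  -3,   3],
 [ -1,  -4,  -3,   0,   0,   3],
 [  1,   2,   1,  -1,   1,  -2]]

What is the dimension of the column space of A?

2

Row reduce to echelon form.
R2 ← R2 + R1: [0, -2, -2, -1, 1, 1]
R3 ← R3 − R1: [0, -4, -4, -2, 2, 2]
R4 ← R4 − (1/2)·R1: [0, -5, -5, -5/2, 5/2, 5/2]
R5 ← R5 + (1/2)·R1: [0, 3, 3, 3/2, -3/2, -3/2]
R3 ← R3 − (2)·R2: [0, 0, 0, 0, 0, 0]
R4 ← R4 − (5/2)·R2: [0, 0, 0, 0, 0, 0]
R5 ← R5 + (3/2)·R2: [0, 0, 0, 0, 0, 0]
Echelon form has 2 nonzero rows, so rank(A) = 2.
The column space has dimension equal to the rank: 2.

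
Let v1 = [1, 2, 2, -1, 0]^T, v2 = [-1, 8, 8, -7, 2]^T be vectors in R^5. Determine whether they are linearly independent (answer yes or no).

yes

Form the matrix with these vectors as rows and row reduce.
R2 ← R2 + R1: [0, 10, 10, -8, 2]
2 nonzero rows, so the 2 vectors span a space of dimension 2.
Since 2 = 2, the vectors are linearly independent.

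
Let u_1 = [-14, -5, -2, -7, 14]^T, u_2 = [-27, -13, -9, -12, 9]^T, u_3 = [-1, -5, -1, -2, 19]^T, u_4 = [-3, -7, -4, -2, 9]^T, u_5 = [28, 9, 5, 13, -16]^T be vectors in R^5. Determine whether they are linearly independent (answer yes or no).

no

Form the matrix with these vectors as rows and row reduce.
R2 ← R2 − (27/14)·R1: [0, -47/14, -36/7, 3/2, -18]
R3 ← R3 − (1/14)·R1: [0, -65/14, -6/7, -3/2, 18]
R4 ← R4 − (3/14)·R1: [0, -83/14, -25/7, -1/2, 6]
R5 ← R5 + (2)·R1: [0, -1, 1, -1, 12]
R3 ← R3 − (65/47)·R2: [0, 0, 294/47, -168/47, 2016/47]
R4 ← R4 − (83/47)·R2: [0, 0, 259/47, -148/47, 1776/47]
R5 ← R5 − (14/47)·R2: [0, 0, 119/47, -68/47, 816/47]
R4 ← R4 − (37/42)·R3: [0, 0, 0, 0, 0]
R5 ← R5 − (17/42)·R3: [0, 0, 0, 0, 0]
3 nonzero rows, so the 5 vectors span a space of dimension 3.
Since 3 < 5, the vectors are linearly dependent.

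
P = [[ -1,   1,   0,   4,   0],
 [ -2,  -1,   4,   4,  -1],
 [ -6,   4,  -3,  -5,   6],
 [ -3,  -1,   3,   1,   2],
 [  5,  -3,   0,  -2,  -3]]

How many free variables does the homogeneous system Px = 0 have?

0

Row reduce to echelon form.
R2 ← R2 − (2)·R1: [0, -3, 4, -4, -1]
R3 ← R3 − (6)·R1: [0, -2, -3, -29, 6]
R4 ← R4 − (3)·R1: [0, -4, 3, -11, 2]
R5 ← R5 + (5)·R1: [0, 2, 0, 18, -3]
R3 ← R3 − (2/3)·R2: [0, 0, -17/3, -79/3, 20/3]
R4 ← R4 − (4/3)·R2: [0, 0, -7/3, -17/3, 10/3]
R5 ← R5 + (2/3)·R2: [0, 0, 8/3, 46/3, -11/3]
R4 ← R4 − (7/17)·R3: [0, 0, 0, 88/17, 10/17]
R5 ← R5 + (8/17)·R3: [0, 0, 0, 50/17, -9/17]
R5 ← R5 − (25/44)·R4: [0, 0, 0, 0, -19/22]
5 nonzero rows, so rank(P) = 5.
P has 5 columns; by rank–nullity, nullity = 5 − 5 = 0.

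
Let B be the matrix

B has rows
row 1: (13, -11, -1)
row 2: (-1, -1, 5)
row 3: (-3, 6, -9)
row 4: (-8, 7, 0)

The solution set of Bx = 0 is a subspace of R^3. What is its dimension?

Row reduce to echelon form.
R2 ← R2 + (1/13)·R1: [0, -24/13, 64/13]
R3 ← R3 + (3/13)·R1: [0, 45/13, -120/13]
R4 ← R4 + (8/13)·R1: [0, 3/13, -8/13]
R3 ← R3 + (15/8)·R2: [0, 0, 0]
R4 ← R4 + (1/8)·R2: [0, 0, 0]
2 nonzero rows, so rank(B) = 2.
B has 3 columns; by rank–nullity, nullity = 3 − 2 = 1.

1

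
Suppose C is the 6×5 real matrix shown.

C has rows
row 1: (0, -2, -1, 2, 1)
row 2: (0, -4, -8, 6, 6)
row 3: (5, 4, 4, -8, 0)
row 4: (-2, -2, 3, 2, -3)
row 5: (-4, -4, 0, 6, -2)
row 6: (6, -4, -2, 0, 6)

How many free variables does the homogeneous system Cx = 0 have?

2

Row reduce to echelon form.
Swap R1 ↔ R3
R4 ← R4 + (2/5)·R1: [0, -2/5, 23/5, -6/5, -3]
R5 ← R5 + (4/5)·R1: [0, -4/5, 16/5, -2/5, -2]
R6 ← R6 − (6/5)·R1: [0, -44/5, -34/5, 48/5, 6]
R3 ← R3 − (1/2)·R2: [0, 0, 3, -1, -2]
R4 ← R4 − (1/10)·R2: [0, 0, 27/5, -9/5, -18/5]
R5 ← R5 − (1/5)·R2: [0, 0, 24/5, -8/5, -16/5]
R6 ← R6 − (11/5)·R2: [0, 0, 54/5, -18/5, -36/5]
R4 ← R4 − (9/5)·R3: [0, 0, 0, 0, 0]
R5 ← R5 − (8/5)·R3: [0, 0, 0, 0, 0]
R6 ← R6 − (18/5)·R3: [0, 0, 0, 0, 0]
3 nonzero rows, so rank(C) = 3.
C has 5 columns; by rank–nullity, nullity = 5 − 3 = 2.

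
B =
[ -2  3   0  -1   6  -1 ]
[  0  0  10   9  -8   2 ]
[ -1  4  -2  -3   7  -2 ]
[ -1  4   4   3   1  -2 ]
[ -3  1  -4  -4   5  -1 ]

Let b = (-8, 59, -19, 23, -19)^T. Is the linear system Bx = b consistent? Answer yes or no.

yes

Row reduce the augmented matrix [B | b].
R3 ← R3 − (1/2)·R1: [0, 5/2, -2, -5/2, 4, -3/2, -15]
R4 ← R4 − (1/2)·R1: [0, 5/2, 4, 7/2, -2, -3/2, 27]
R5 ← R5 − (3/2)·R1: [0, -7/2, -4, -5/2, -4, 1/2, -7]
Swap R2 ↔ R3
R4 ← R4 − R2: [0, 0, 6, 6, -6, 0, 42]
R5 ← R5 + (7/5)·R2: [0, 0, -34/5, -6, 8/5, -8/5, -28]
R4 ← R4 − (3/5)·R3: [0, 0, 0, 3/5, -6/5, -6/5, 33/5]
R5 ← R5 + (17/25)·R3: [0, 0, 0, 3/25, -96/25, -6/25, 303/25]
R5 ← R5 − (1/5)·R4: [0, 0, 0, 0, -18/5, 0, 54/5]
The echelon form has 5 nonzero rows, and every pivot lies in the first 6 columns, so rank(B) = rank([B|b]) = 5.
The system is consistent.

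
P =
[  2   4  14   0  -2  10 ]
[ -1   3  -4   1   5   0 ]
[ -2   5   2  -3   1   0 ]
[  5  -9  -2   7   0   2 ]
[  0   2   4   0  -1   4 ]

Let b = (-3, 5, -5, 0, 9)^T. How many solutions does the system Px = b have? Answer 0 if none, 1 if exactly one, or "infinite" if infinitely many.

Row reduce the augmented matrix [P | b].
R2 ← R2 + (1/2)·R1: [0, 5, 3, 1, 4, 5, 7/2]
R3 ← R3 + R1: [0, 9, 16, -3, -1, 10, -8]
R4 ← R4 − (5/2)·R1: [0, -19, -37, 7, 5, -23, 15/2]
R3 ← R3 − (9/5)·R2: [0, 0, 53/5, -24/5, -41/5, 1, -143/10]
R4 ← R4 + (19/5)·R2: [0, 0, -128/5, 54/5, 101/5, -4, 104/5]
R5 ← R5 − (2/5)·R2: [0, 0, 14/5, -2/5, -13/5, 2, 38/5]
R4 ← R4 + (128/53)·R3: [0, 0, 0, -42/53, 21/53, -84/53, -728/53]
R5 ← R5 − (14/53)·R3: [0, 0, 0, 46/53, -23/53, 92/53, 603/53]
R5 ← R5 + (23/21)·R4: [0, 0, 0, 0, 0, 0, -11/3]
The echelon form has 5 nonzero rows; the last pivot sits in the augmented column, so rank(P) = 4 but rank([P|b]) = 5.
Since the ranks differ, the system is inconsistent.
It has no solutions.

0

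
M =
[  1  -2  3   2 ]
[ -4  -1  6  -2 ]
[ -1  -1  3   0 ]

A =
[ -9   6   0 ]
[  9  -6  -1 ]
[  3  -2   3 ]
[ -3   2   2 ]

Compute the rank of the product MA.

2

First compute MA:
[[-24,  16,  15],
 [ 51, -34,  15],
 [  9,  -6,  10]]
Now row reduce the product.
R2 ← R2 + (17/8)·R1: [0, 0, 375/8]
R3 ← R3 + (3/8)·R1: [0, 0, 125/8]
R3 ← R3 − (1/3)·R2: [0, 0, 0]
2 nonzero rows, so rank(MA) = 2.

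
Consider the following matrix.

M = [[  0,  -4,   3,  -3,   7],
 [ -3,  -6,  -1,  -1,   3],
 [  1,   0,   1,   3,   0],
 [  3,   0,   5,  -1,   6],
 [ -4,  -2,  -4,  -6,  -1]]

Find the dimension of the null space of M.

Row reduce to echelon form.
Swap R1 ↔ R2
R3 ← R3 + (1/3)·R1: [0, -2, 2/3, 8/3, 1]
R4 ← R4 + R1: [0, -6, 4, -2, 9]
R5 ← R5 − (4/3)·R1: [0, 6, -8/3, -14/3, -5]
R3 ← R3 − (1/2)·R2: [0, 0, -5/6, 25/6, -5/2]
R4 ← R4 − (3/2)·R2: [0, 0, -1/2, 5/2, -3/2]
R5 ← R5 + (3/2)·R2: [0, 0, 11/6, -55/6, 11/2]
R4 ← R4 − (3/5)·R3: [0, 0, 0, 0, 0]
R5 ← R5 + (11/5)·R3: [0, 0, 0, 0, 0]
3 nonzero rows, so rank(M) = 3.
M has 5 columns; by rank–nullity, nullity = 5 − 3 = 2.

2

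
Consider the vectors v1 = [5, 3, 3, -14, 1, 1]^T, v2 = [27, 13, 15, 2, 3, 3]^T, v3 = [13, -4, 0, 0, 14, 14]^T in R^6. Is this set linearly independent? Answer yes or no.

Form the matrix with these vectors as rows and row reduce.
R2 ← R2 − (27/5)·R1: [0, -16/5, -6/5, 388/5, -12/5, -12/5]
R3 ← R3 − (13/5)·R1: [0, -59/5, -39/5, 182/5, 57/5, 57/5]
R3 ← R3 − (59/16)·R2: [0, 0, -27/8, -999/4, 81/4, 81/4]
3 nonzero rows, so the 3 vectors span a space of dimension 3.
Since 3 = 3, the vectors are linearly independent.

yes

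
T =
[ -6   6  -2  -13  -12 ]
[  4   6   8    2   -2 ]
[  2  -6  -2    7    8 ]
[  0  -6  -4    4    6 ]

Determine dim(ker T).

3

Row reduce to echelon form.
R2 ← R2 + (2/3)·R1: [0, 10, 20/3, -20/3, -10]
R3 ← R3 + (1/3)·R1: [0, -4, -8/3, 8/3, 4]
R3 ← R3 + (2/5)·R2: [0, 0, 0, 0, 0]
R4 ← R4 + (3/5)·R2: [0, 0, 0, 0, 0]
2 nonzero rows, so rank(T) = 2.
T has 5 columns; by rank–nullity, nullity = 5 − 2 = 3.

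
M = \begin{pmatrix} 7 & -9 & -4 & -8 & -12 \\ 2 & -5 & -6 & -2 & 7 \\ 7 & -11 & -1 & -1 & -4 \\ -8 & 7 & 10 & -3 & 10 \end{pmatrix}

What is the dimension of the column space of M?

Row reduce to echelon form.
R2 ← R2 − (2/7)·R1: [0, -17/7, -34/7, 2/7, 73/7]
R3 ← R3 − R1: [0, -2, 3, 7, 8]
R4 ← R4 + (8/7)·R1: [0, -23/7, 38/7, -85/7, -26/7]
R3 ← R3 − (14/17)·R2: [0, 0, 7, 115/17, -10/17]
R4 ← R4 − (23/17)·R2: [0, 0, 12, -213/17, -303/17]
R4 ← R4 − (12/7)·R3: [0, 0, 0, -2871/119, -2001/119]
Echelon form has 4 nonzero rows, so rank(M) = 4.
The column space has dimension equal to the rank: 4.

4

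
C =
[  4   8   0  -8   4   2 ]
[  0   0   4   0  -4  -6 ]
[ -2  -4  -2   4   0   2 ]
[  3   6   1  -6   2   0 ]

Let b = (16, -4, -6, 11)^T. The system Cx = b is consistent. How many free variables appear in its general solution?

Row reduce the augmented matrix [C | b].
R3 ← R3 + (1/2)·R1: [0, 0, -2, 0, 2, 3, 2]
R4 ← R4 − (3/4)·R1: [0, 0, 1, 0, -1, -3/2, -1]
R3 ← R3 + (1/2)·R2: [0, 0, 0, 0, 0, 0, 0]
R4 ← R4 − (1/4)·R2: [0, 0, 0, 0, 0, 0, 0]
The echelon form has 2 nonzero rows, and every pivot lies in the first 6 columns, so rank(C) = rank([C|b]) = 2.
The system is consistent.
Free variables = (unknowns) − (rank) = 6 − 2 = 4.

4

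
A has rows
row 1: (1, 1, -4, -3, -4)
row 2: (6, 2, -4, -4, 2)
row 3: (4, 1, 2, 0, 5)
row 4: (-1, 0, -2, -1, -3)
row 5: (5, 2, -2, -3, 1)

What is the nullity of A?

2

Row reduce to echelon form.
R2 ← R2 − (6)·R1: [0, -4, 20, 14, 26]
R3 ← R3 − (4)·R1: [0, -3, 18, 12, 21]
R4 ← R4 + R1: [0, 1, -6, -4, -7]
R5 ← R5 − (5)·R1: [0, -3, 18, 12, 21]
R3 ← R3 − (3/4)·R2: [0, 0, 3, 3/2, 3/2]
R4 ← R4 + (1/4)·R2: [0, 0, -1, -1/2, -1/2]
R5 ← R5 − (3/4)·R2: [0, 0, 3, 3/2, 3/2]
R4 ← R4 + (1/3)·R3: [0, 0, 0, 0, 0]
R5 ← R5 − R3: [0, 0, 0, 0, 0]
3 nonzero rows, so rank(A) = 3.
A has 5 columns; by rank–nullity, nullity = 5 − 3 = 2.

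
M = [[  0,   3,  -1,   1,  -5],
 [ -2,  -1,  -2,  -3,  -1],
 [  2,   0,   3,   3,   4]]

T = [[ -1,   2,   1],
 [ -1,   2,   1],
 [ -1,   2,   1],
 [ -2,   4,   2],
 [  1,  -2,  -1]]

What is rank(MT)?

1

First compute MT:
[[ -9,  18,   9],
 [ 10, -20, -10],
 [ -7,  14,   7]]
Now row reduce the product.
R2 ← R2 + (10/9)·R1: [0, 0, 0]
R3 ← R3 − (7/9)·R1: [0, 0, 0]
1 nonzero row, so rank(MT) = 1.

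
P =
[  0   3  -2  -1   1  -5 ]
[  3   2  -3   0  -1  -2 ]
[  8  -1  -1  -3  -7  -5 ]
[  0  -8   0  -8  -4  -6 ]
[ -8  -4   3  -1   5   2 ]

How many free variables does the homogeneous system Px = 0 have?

Row reduce to echelon form.
Swap R1 ↔ R2
R3 ← R3 − (8/3)·R1: [0, -19/3, 7, -3, -13/3, 1/3]
R5 ← R5 + (8/3)·R1: [0, 4/3, -5, -1, 7/3, -10/3]
R3 ← R3 + (19/9)·R2: [0, 0, 25/9, -46/9, -20/9, -92/9]
R4 ← R4 + (8/3)·R2: [0, 0, -16/3, -32/3, -4/3, -58/3]
R5 ← R5 − (4/9)·R2: [0, 0, -37/9, -5/9, 17/9, -10/9]
R4 ← R4 + (48/25)·R3: [0, 0, 0, -512/25, -28/5, -974/25]
R5 ← R5 + (37/25)·R3: [0, 0, 0, -203/25, -7/5, -406/25]
R5 ← R5 − (203/512)·R4: [0, 0, 0, 0, 105/128, -203/256]
5 nonzero rows, so rank(P) = 5.
P has 6 columns; by rank–nullity, nullity = 6 − 5 = 1.

1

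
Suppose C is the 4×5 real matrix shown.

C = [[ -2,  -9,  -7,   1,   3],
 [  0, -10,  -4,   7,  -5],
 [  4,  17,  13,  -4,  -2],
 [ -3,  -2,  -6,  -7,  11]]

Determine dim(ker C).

Row reduce to echelon form.
R3 ← R3 + (2)·R1: [0, -1, -1, -2, 4]
R4 ← R4 − (3/2)·R1: [0, 23/2, 9/2, -17/2, 13/2]
R3 ← R3 − (1/10)·R2: [0, 0, -3/5, -27/10, 9/2]
R4 ← R4 + (23/20)·R2: [0, 0, -1/10, -9/20, 3/4]
R4 ← R4 − (1/6)·R3: [0, 0, 0, 0, 0]
3 nonzero rows, so rank(C) = 3.
C has 5 columns; by rank–nullity, nullity = 5 − 3 = 2.

2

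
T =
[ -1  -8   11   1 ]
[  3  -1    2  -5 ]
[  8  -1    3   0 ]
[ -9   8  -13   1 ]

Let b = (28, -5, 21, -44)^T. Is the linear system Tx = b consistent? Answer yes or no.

Row reduce the augmented matrix [T | b].
R2 ← R2 + (3)·R1: [0, -25, 35, -2, 79]
R3 ← R3 + (8)·R1: [0, -65, 91, 8, 245]
R4 ← R4 − (9)·R1: [0, 80, -112, -8, -296]
R3 ← R3 − (13/5)·R2: [0, 0, 0, 66/5, 198/5]
R4 ← R4 + (16/5)·R2: [0, 0, 0, -72/5, -216/5]
R4 ← R4 + (12/11)·R3: [0, 0, 0, 0, 0]
The echelon form has 3 nonzero rows, and every pivot lies in the first 4 columns, so rank(T) = rank([T|b]) = 3.
The system is consistent.

yes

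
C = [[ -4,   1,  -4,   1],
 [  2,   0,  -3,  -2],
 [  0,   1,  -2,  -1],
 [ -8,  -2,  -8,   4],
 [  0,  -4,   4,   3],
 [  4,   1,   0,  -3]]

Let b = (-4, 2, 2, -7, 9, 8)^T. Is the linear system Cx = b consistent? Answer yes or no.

no

Row reduce the augmented matrix [C | b].
R2 ← R2 + (1/2)·R1: [0, 1/2, -5, -3/2, 0]
R4 ← R4 − (2)·R1: [0, -4, 0, 2, 1]
R6 ← R6 + R1: [0, 2, -4, -2, 4]
R3 ← R3 − (2)·R2: [0, 0, 8, 2, 2]
R4 ← R4 + (8)·R2: [0, 0, -40, -10, 1]
R5 ← R5 + (8)·R2: [0, 0, -36, -9, 9]
R6 ← R6 − (4)·R2: [0, 0, 16, 4, 4]
R4 ← R4 + (5)·R3: [0, 0, 0, 0, 11]
R5 ← R5 + (9/2)·R3: [0, 0, 0, 0, 18]
R6 ← R6 − (2)·R3: [0, 0, 0, 0, 0]
R5 ← R5 − (18/11)·R4: [0, 0, 0, 0, 0]
The echelon form has 4 nonzero rows; the last pivot sits in the augmented column, so rank(C) = 3 but rank([C|b]) = 4.
Since the ranks differ, the system is inconsistent.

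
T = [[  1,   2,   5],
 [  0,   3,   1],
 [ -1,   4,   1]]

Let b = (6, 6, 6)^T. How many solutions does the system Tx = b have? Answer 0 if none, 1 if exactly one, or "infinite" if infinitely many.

Row reduce the augmented matrix [T | b].
R3 ← R3 + R1: [0, 6, 6, 12]
R3 ← R3 − (2)·R2: [0, 0, 4, 0]
The echelon form has 3 nonzero rows, and every pivot lies in the first 3 columns, so rank(T) = rank([T|b]) = 3.
The system is consistent.
rank = 3 = number of unknowns, so the solution is unique.

1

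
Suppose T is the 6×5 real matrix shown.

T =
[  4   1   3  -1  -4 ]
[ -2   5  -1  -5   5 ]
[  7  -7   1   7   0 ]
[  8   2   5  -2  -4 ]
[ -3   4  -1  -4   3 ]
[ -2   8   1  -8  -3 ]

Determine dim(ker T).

1

Row reduce to echelon form.
R2 ← R2 + (1/2)·R1: [0, 11/2, 1/2, -11/2, 3]
R3 ← R3 − (7/4)·R1: [0, -35/4, -17/4, 35/4, 7]
R4 ← R4 − (2)·R1: [0, 0, -1, 0, 4]
R5 ← R5 + (3/4)·R1: [0, 19/4, 5/4, -19/4, 0]
R6 ← R6 + (1/2)·R1: [0, 17/2, 5/2, -17/2, -5]
R3 ← R3 + (35/22)·R2: [0, 0, -38/11, 0, 259/22]
R5 ← R5 − (19/22)·R2: [0, 0, 9/11, 0, -57/22]
R6 ← R6 − (17/11)·R2: [0, 0, 19/11, 0, -106/11]
R4 ← R4 − (11/38)·R3: [0, 0, 0, 0, 45/76]
R5 ← R5 + (9/38)·R3: [0, 0, 0, 0, 15/76]
R6 ← R6 + (1/2)·R3: [0, 0, 0, 0, -15/4]
R5 ← R5 − (1/3)·R4: [0, 0, 0, 0, 0]
R6 ← R6 + (19/3)·R4: [0, 0, 0, 0, 0]
4 nonzero rows, so rank(T) = 4.
T has 5 columns; by rank–nullity, nullity = 5 − 4 = 1.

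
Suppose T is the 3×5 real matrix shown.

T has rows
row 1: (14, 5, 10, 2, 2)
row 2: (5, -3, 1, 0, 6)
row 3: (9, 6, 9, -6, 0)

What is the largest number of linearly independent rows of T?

Row reduce to echelon form.
R2 ← R2 − (5/14)·R1: [0, -67/14, -18/7, -5/7, 37/7]
R3 ← R3 − (9/14)·R1: [0, 39/14, 18/7, -51/7, -9/7]
R3 ← R3 + (39/67)·R2: [0, 0, 72/67, -516/67, 120/67]
Echelon form has 3 nonzero rows, so rank(T) = 3.
The rank gives the maximum number of linearly independent rows: 3.

3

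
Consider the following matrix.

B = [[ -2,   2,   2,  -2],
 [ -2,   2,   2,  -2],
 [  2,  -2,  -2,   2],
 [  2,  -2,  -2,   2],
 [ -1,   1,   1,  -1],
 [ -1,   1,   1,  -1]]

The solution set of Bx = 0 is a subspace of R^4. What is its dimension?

3

Row reduce to echelon form.
R2 ← R2 − R1: [0, 0, 0, 0]
R3 ← R3 + R1: [0, 0, 0, 0]
R4 ← R4 + R1: [0, 0, 0, 0]
R5 ← R5 − (1/2)·R1: [0, 0, 0, 0]
R6 ← R6 − (1/2)·R1: [0, 0, 0, 0]
1 nonzero row, so rank(B) = 1.
B has 4 columns; by rank–nullity, nullity = 4 − 1 = 3.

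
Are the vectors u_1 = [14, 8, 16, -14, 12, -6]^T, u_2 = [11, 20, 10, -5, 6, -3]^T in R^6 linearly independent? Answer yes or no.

Form the matrix with these vectors as rows and row reduce.
R2 ← R2 − (11/14)·R1: [0, 96/7, -18/7, 6, -24/7, 12/7]
2 nonzero rows, so the 2 vectors span a space of dimension 2.
Since 2 = 2, the vectors are linearly independent.

yes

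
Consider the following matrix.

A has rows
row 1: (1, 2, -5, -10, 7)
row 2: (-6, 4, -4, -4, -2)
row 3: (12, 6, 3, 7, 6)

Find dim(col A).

3

Row reduce to echelon form.
R2 ← R2 + (6)·R1: [0, 16, -34, -64, 40]
R3 ← R3 − (12)·R1: [0, -18, 63, 127, -78]
R3 ← R3 + (9/8)·R2: [0, 0, 99/4, 55, -33]
Echelon form has 3 nonzero rows, so rank(A) = 3.
The column space has dimension equal to the rank: 3.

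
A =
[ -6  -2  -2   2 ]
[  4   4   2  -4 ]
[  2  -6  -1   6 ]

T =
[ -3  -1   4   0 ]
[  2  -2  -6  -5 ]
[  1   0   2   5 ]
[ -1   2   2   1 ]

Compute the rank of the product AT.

2

First compute AT:
[[ 10,  14, -12,   2],
 [  2, -20, -12, -14],
 [-25,  22,  54,  31]]
Now row reduce the product.
R2 ← R2 − (1/5)·R1: [0, -114/5, -48/5, -72/5]
R3 ← R3 + (5/2)·R1: [0, 57, 24, 36]
R3 ← R3 + (5/2)·R2: [0, 0, 0, 0]
2 nonzero rows, so rank(AT) = 2.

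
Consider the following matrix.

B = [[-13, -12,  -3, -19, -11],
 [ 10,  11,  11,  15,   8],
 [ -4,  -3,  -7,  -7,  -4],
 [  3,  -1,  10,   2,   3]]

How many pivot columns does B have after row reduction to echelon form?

Row reduce to echelon form.
R2 ← R2 + (10/13)·R1: [0, 23/13, 113/13, 5/13, -6/13]
R3 ← R3 − (4/13)·R1: [0, 9/13, -79/13, -15/13, -8/13]
R4 ← R4 + (3/13)·R1: [0, -49/13, 121/13, -31/13, 6/13]
R3 ← R3 − (9/23)·R2: [0, 0, -218/23, -30/23, -10/23]
R4 ← R4 + (49/23)·R2: [0, 0, 640/23, -36/23, -12/23]
R4 ← R4 + (320/109)·R3: [0, 0, 0, -588/109, -196/109]
Echelon form has 4 nonzero rows, so rank(B) = 4.
Each nonzero row contributes one pivot column: 4 pivot columns.

4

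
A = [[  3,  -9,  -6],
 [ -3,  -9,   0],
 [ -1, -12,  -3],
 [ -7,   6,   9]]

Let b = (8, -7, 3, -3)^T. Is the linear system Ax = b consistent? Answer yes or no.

no

Row reduce the augmented matrix [A | b].
R2 ← R2 + R1: [0, -18, -6, 1]
R3 ← R3 + (1/3)·R1: [0, -15, -5, 17/3]
R4 ← R4 + (7/3)·R1: [0, -15, -5, 47/3]
R3 ← R3 − (5/6)·R2: [0, 0, 0, 29/6]
R4 ← R4 − (5/6)·R2: [0, 0, 0, 89/6]
R4 ← R4 − (89/29)·R3: [0, 0, 0, 0]
The echelon form has 3 nonzero rows; the last pivot sits in the augmented column, so rank(A) = 2 but rank([A|b]) = 3.
Since the ranks differ, the system is inconsistent.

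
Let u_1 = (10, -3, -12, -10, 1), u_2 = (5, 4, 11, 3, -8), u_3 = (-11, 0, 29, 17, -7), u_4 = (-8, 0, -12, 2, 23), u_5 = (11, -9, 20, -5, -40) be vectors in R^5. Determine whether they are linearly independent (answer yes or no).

Form the matrix with these vectors as rows and row reduce.
R2 ← R2 − (1/2)·R1: [0, 11/2, 17, 8, -17/2]
R3 ← R3 + (11/10)·R1: [0, -33/10, 79/5, 6, -59/10]
R4 ← R4 + (4/5)·R1: [0, -12/5, -108/5, -6, 119/5]
R5 ← R5 − (11/10)·R1: [0, -57/10, 166/5, 6, -411/10]
R3 ← R3 + (3/5)·R2: [0, 0, 26, 54/5, -11]
R4 ← R4 + (24/55)·R2: [0, 0, -156/11, -138/55, 221/11]
R5 ← R5 + (57/55)·R2: [0, 0, 559/11, 786/55, -549/11]
R4 ← R4 + (6/11)·R3: [0, 0, 0, 186/55, 155/11]
R5 ← R5 − (43/22)·R3: [0, 0, 0, -75/11, -625/22]
R5 ← R5 + (125/62)·R4: [0, 0, 0, 0, 0]
4 nonzero rows, so the 5 vectors span a space of dimension 4.
Since 4 < 5, the vectors are linearly dependent.

no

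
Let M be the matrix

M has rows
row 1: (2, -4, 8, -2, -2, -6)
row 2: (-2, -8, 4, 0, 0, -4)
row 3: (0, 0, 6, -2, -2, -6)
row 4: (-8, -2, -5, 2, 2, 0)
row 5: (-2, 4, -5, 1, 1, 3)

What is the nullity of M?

Row reduce to echelon form.
R2 ← R2 + R1: [0, -12, 12, -2, -2, -10]
R4 ← R4 + (4)·R1: [0, -18, 27, -6, -6, -24]
R5 ← R5 + R1: [0, 0, 3, -1, -1, -3]
R4 ← R4 − (3/2)·R2: [0, 0, 9, -3, -3, -9]
R4 ← R4 − (3/2)·R3: [0, 0, 0, 0, 0, 0]
R5 ← R5 − (1/2)·R3: [0, 0, 0, 0, 0, 0]
3 nonzero rows, so rank(M) = 3.
M has 6 columns; by rank–nullity, nullity = 6 − 3 = 3.

3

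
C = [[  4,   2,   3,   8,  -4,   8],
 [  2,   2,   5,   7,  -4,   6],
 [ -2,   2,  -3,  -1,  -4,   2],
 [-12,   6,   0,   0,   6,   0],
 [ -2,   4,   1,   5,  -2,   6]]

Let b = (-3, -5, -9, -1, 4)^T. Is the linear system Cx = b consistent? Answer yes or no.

Row reduce the augmented matrix [C | b].
R2 ← R2 − (1/2)·R1: [0, 1, 7/2, 3, -2, 2, -7/2]
R3 ← R3 + (1/2)·R1: [0, 3, -3/2, 3, -6, 6, -21/2]
R4 ← R4 + (3)·R1: [0, 12, 9, 24, -6, 24, -10]
R5 ← R5 + (1/2)·R1: [0, 5, 5/2, 9, -4, 10, 5/2]
R3 ← R3 − (3)·R2: [0, 0, -12, -6, 0, 0, 0]
R4 ← R4 − (12)·R2: [0, 0, -33, -12, 18, 0, 32]
R5 ← R5 − (5)·R2: [0, 0, -15, -6, 6, 0, 20]
R4 ← R4 − (11/4)·R3: [0, 0, 0, 9/2, 18, 0, 32]
R5 ← R5 − (5/4)·R3: [0, 0, 0, 3/2, 6, 0, 20]
R5 ← R5 − (1/3)·R4: [0, 0, 0, 0, 0, 0, 28/3]
The echelon form has 5 nonzero rows; the last pivot sits in the augmented column, so rank(C) = 4 but rank([C|b]) = 5.
Since the ranks differ, the system is inconsistent.

no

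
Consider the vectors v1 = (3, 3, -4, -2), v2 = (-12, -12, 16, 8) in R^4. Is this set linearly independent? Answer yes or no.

Form the matrix with these vectors as rows and row reduce.
R2 ← R2 + (4)·R1: [0, 0, 0, 0]
1 nonzero row, so the 2 vectors span a space of dimension 1.
Since 1 < 2, the vectors are linearly dependent.

no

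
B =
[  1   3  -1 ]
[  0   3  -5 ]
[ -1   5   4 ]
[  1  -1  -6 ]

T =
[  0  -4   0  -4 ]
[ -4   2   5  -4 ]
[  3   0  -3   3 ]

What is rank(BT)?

3

First compute BT:
[[-15,   2,  18, -19],
 [-27,   6,  30, -27],
 [ -8,  14,  13,  -4],
 [-14,  -6,  13, -18]]
Now row reduce the product.
R2 ← R2 − (9/5)·R1: [0, 12/5, -12/5, 36/5]
R3 ← R3 − (8/15)·R1: [0, 194/15, 17/5, 92/15]
R4 ← R4 − (14/15)·R1: [0, -118/15, -19/5, -4/15]
R3 ← R3 − (97/18)·R2: [0, 0, 49/3, -98/3]
R4 ← R4 + (59/18)·R2: [0, 0, -35/3, 70/3]
R4 ← R4 + (5/7)·R3: [0, 0, 0, 0]
3 nonzero rows, so rank(BT) = 3.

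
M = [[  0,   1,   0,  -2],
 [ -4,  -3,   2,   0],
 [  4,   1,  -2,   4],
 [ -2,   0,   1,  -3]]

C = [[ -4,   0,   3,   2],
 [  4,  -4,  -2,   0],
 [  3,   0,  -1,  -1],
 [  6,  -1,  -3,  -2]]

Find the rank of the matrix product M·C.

2

First compute MC:
[[ -8,  -2,   4,   4],
 [ 10,  12,  -8, -10],
 [  6,  -8,   0,   2],
 [ -7,   3,   2,   1]]
Now row reduce the product.
R2 ← R2 + (5/4)·R1: [0, 19/2, -3, -5]
R3 ← R3 + (3/4)·R1: [0, -19/2, 3, 5]
R4 ← R4 − (7/8)·R1: [0, 19/4, -3/2, -5/2]
R3 ← R3 + R2: [0, 0, 0, 0]
R4 ← R4 − (1/2)·R2: [0, 0, 0, 0]
2 nonzero rows, so rank(MC) = 2.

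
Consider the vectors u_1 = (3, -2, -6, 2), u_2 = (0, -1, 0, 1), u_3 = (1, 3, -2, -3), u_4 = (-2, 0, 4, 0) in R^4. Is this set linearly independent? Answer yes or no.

Form the matrix with these vectors as rows and row reduce.
R3 ← R3 − (1/3)·R1: [0, 11/3, 0, -11/3]
R4 ← R4 + (2/3)·R1: [0, -4/3, 0, 4/3]
R3 ← R3 + (11/3)·R2: [0, 0, 0, 0]
R4 ← R4 − (4/3)·R2: [0, 0, 0, 0]
2 nonzero rows, so the 4 vectors span a space of dimension 2.
Since 2 < 4, the vectors are linearly dependent.

no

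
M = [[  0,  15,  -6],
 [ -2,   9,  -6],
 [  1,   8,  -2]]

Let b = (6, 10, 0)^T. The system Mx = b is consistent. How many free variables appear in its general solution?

1

Row reduce the augmented matrix [M | b].
Swap R1 ↔ R2
R3 ← R3 + (1/2)·R1: [0, 25/2, -5, 5]
R3 ← R3 − (5/6)·R2: [0, 0, 0, 0]
The echelon form has 2 nonzero rows, and every pivot lies in the first 3 columns, so rank(M) = rank([M|b]) = 2.
The system is consistent.
Free variables = (unknowns) − (rank) = 3 − 2 = 1.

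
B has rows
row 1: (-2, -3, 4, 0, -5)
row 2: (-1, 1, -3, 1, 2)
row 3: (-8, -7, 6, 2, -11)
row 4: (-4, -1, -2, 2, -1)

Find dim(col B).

2

Row reduce to echelon form.
R2 ← R2 − (1/2)·R1: [0, 5/2, -5, 1, 9/2]
R3 ← R3 − (4)·R1: [0, 5, -10, 2, 9]
R4 ← R4 − (2)·R1: [0, 5, -10, 2, 9]
R3 ← R3 − (2)·R2: [0, 0, 0, 0, 0]
R4 ← R4 − (2)·R2: [0, 0, 0, 0, 0]
Echelon form has 2 nonzero rows, so rank(B) = 2.
The column space has dimension equal to the rank: 2.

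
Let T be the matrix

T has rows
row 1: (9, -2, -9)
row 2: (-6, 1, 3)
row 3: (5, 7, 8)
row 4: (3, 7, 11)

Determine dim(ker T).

0

Row reduce to echelon form.
R2 ← R2 + (2/3)·R1: [0, -1/3, -3]
R3 ← R3 − (5/9)·R1: [0, 73/9, 13]
R4 ← R4 − (1/3)·R1: [0, 23/3, 14]
R3 ← R3 + (73/3)·R2: [0, 0, -60]
R4 ← R4 + (23)·R2: [0, 0, -55]
R4 ← R4 − (11/12)·R3: [0, 0, 0]
3 nonzero rows, so rank(T) = 3.
T has 3 columns; by rank–nullity, nullity = 3 − 3 = 0.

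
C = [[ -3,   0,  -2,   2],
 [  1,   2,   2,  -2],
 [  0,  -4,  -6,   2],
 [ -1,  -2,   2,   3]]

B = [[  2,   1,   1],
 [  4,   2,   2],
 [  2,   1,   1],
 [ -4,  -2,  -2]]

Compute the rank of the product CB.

First compute CB:
[[-18,  -9,  -9],
 [ 22,  11,  11],
 [-36, -18, -18],
 [-18,  -9,  -9]]
Now row reduce the product.
R2 ← R2 + (11/9)·R1: [0, 0, 0]
R3 ← R3 − (2)·R1: [0, 0, 0]
R4 ← R4 − R1: [0, 0, 0]
1 nonzero row, so rank(CB) = 1.

1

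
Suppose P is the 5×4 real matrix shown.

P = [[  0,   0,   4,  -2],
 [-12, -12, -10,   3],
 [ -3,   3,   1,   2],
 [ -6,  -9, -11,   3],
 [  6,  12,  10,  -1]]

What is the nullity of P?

1

Row reduce to echelon form.
Swap R1 ↔ R2
R3 ← R3 − (1/4)·R1: [0, 6, 7/2, 5/4]
R4 ← R4 − (1/2)·R1: [0, -3, -6, 3/2]
R5 ← R5 + (1/2)·R1: [0, 6, 5, 1/2]
Swap R2 ↔ R3
R4 ← R4 + (1/2)·R2: [0, 0, -17/4, 17/8]
R5 ← R5 − R2: [0, 0, 3/2, -3/4]
R4 ← R4 + (17/16)·R3: [0, 0, 0, 0]
R5 ← R5 − (3/8)·R3: [0, 0, 0, 0]
3 nonzero rows, so rank(P) = 3.
P has 4 columns; by rank–nullity, nullity = 4 − 3 = 1.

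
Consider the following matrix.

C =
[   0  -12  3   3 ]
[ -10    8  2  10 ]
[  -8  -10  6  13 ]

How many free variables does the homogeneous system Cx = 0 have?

1

Row reduce to echelon form.
Swap R1 ↔ R2
R3 ← R3 − (4/5)·R1: [0, -82/5, 22/5, 5]
R3 ← R3 − (41/30)·R2: [0, 0, 3/10, 9/10]
3 nonzero rows, so rank(C) = 3.
C has 4 columns; by rank–nullity, nullity = 4 − 3 = 1.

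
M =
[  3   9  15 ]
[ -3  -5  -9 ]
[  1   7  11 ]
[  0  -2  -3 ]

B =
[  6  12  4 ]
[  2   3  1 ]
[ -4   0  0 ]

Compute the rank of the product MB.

First compute MB:
[[-24,  63,  21],
 [  8, -51, -17],
 [-24,  33,  11],
 [  8,  -6,  -2]]
Now row reduce the product.
R2 ← R2 + (1/3)·R1: [0, -30, -10]
R3 ← R3 − R1: [0, -30, -10]
R4 ← R4 + (1/3)·R1: [0, 15, 5]
R3 ← R3 − R2: [0, 0, 0]
R4 ← R4 + (1/2)·R2: [0, 0, 0]
2 nonzero rows, so rank(MB) = 2.

2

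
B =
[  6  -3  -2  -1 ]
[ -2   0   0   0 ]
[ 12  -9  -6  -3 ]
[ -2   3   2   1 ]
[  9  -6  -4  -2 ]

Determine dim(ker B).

2

Row reduce to echelon form.
R2 ← R2 + (1/3)·R1: [0, -1, -2/3, -1/3]
R3 ← R3 − (2)·R1: [0, -3, -2, -1]
R4 ← R4 + (1/3)·R1: [0, 2, 4/3, 2/3]
R5 ← R5 − (3/2)·R1: [0, -3/2, -1, -1/2]
R3 ← R3 − (3)·R2: [0, 0, 0, 0]
R4 ← R4 + (2)·R2: [0, 0, 0, 0]
R5 ← R5 − (3/2)·R2: [0, 0, 0, 0]
2 nonzero rows, so rank(B) = 2.
B has 4 columns; by rank–nullity, nullity = 4 − 2 = 2.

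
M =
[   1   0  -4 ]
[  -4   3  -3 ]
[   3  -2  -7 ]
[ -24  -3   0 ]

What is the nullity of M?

0

Row reduce to echelon form.
R2 ← R2 + (4)·R1: [0, 3, -19]
R3 ← R3 − (3)·R1: [0, -2, 5]
R4 ← R4 + (24)·R1: [0, -3, -96]
R3 ← R3 + (2/3)·R2: [0, 0, -23/3]
R4 ← R4 + R2: [0, 0, -115]
R4 ← R4 − (15)·R3: [0, 0, 0]
3 nonzero rows, so rank(M) = 3.
M has 3 columns; by rank–nullity, nullity = 3 − 3 = 0.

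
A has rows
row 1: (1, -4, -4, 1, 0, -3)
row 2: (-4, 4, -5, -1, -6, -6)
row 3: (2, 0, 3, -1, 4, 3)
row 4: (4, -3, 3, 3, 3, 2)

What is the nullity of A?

Row reduce to echelon form.
R2 ← R2 + (4)·R1: [0, -12, -21, 3, -6, -18]
R3 ← R3 − (2)·R1: [0, 8, 11, -3, 4, 9]
R4 ← R4 − (4)·R1: [0, 13, 19, -1, 3, 14]
R3 ← R3 + (2/3)·R2: [0, 0, -3, -1, 0, -3]
R4 ← R4 + (13/12)·R2: [0, 0, -15/4, 9/4, -7/2, -11/2]
R4 ← R4 − (5/4)·R3: [0, 0, 0, 7/2, -7/2, -7/4]
4 nonzero rows, so rank(A) = 4.
A has 6 columns; by rank–nullity, nullity = 6 − 4 = 2.

2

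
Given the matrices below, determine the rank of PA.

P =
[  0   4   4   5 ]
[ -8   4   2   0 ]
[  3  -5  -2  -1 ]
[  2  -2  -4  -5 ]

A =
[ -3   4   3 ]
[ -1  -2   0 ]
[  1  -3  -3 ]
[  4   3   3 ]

First compute PA:
[[ 20,  -5,   3],
 [ 22, -46, -30],
 [-10,  25,  12],
 [-28,   9,   3]]
Now row reduce the product.
R2 ← R2 − (11/10)·R1: [0, -81/2, -333/10]
R3 ← R3 + (1/2)·R1: [0, 45/2, 27/2]
R4 ← R4 + (7/5)·R1: [0, 2, 36/5]
R3 ← R3 + (5/9)·R2: [0, 0, -5]
R4 ← R4 + (4/81)·R2: [0, 0, 50/9]
R4 ← R4 + (10/9)·R3: [0, 0, 0]
3 nonzero rows, so rank(PA) = 3.

3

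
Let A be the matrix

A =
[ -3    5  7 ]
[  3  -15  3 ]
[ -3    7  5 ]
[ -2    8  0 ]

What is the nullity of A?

Row reduce to echelon form.
R2 ← R2 + R1: [0, -10, 10]
R3 ← R3 − R1: [0, 2, -2]
R4 ← R4 − (2/3)·R1: [0, 14/3, -14/3]
R3 ← R3 + (1/5)·R2: [0, 0, 0]
R4 ← R4 + (7/15)·R2: [0, 0, 0]
2 nonzero rows, so rank(A) = 2.
A has 3 columns; by rank–nullity, nullity = 3 − 2 = 1.

1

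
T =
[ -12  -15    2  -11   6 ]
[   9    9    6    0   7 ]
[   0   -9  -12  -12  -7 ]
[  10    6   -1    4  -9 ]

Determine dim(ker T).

1

Row reduce to echelon form.
R2 ← R2 + (3/4)·R1: [0, -9/4, 15/2, -33/4, 23/2]
R4 ← R4 + (5/6)·R1: [0, -13/2, 2/3, -31/6, -4]
R3 ← R3 − (4)·R2: [0, 0, -42, 21, -53]
R4 ← R4 − (26/9)·R2: [0, 0, -21, 56/3, -335/9]
R4 ← R4 − (1/2)·R3: [0, 0, 0, 49/6, -193/18]
4 nonzero rows, so rank(T) = 4.
T has 5 columns; by rank–nullity, nullity = 5 − 4 = 1.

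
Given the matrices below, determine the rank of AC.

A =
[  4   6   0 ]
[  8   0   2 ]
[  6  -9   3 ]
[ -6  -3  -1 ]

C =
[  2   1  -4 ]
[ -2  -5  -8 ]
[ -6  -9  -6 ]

2

First compute AC:
[[ -4, -26, -64],
 [  4, -10, -44],
 [ 12,  24,  30],
 [  0,  18,  54]]
Now row reduce the product.
R2 ← R2 + R1: [0, -36, -108]
R3 ← R3 + (3)·R1: [0, -54, -162]
R3 ← R3 − (3/2)·R2: [0, 0, 0]
R4 ← R4 + (1/2)·R2: [0, 0, 0]
2 nonzero rows, so rank(AC) = 2.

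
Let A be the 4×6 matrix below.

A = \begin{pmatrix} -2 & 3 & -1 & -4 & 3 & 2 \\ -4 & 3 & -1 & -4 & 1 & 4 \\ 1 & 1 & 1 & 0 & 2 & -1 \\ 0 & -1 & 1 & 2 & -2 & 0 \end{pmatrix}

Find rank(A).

Row reduce to echelon form.
R2 ← R2 − (2)·R1: [0, -3, 1, 4, -5, 0]
R3 ← R3 + (1/2)·R1: [0, 5/2, 1/2, -2, 7/2, 0]
R3 ← R3 + (5/6)·R2: [0, 0, 4/3, 4/3, -2/3, 0]
R4 ← R4 − (1/3)·R2: [0, 0, 2/3, 2/3, -1/3, 0]
R4 ← R4 − (1/2)·R3: [0, 0, 0, 0, 0, 0]
Echelon form has 3 nonzero rows, so rank(A) = 3.

3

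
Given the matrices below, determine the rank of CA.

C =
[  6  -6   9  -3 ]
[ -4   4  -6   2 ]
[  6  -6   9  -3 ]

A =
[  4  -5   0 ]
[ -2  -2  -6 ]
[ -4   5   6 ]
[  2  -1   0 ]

First compute CA:
[[ -6,  30,  90],
 [  4, -20, -60],
 [ -6,  30,  90]]
Now row reduce the product.
R2 ← R2 + (2/3)·R1: [0, 0, 0]
R3 ← R3 − R1: [0, 0, 0]
1 nonzero row, so rank(CA) = 1.

1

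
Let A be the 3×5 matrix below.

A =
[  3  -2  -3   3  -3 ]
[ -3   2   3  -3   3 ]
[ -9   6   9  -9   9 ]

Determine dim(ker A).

4

Row reduce to echelon form.
R2 ← R2 + R1: [0, 0, 0, 0, 0]
R3 ← R3 + (3)·R1: [0, 0, 0, 0, 0]
1 nonzero row, so rank(A) = 1.
A has 5 columns; by rank–nullity, nullity = 5 − 1 = 4.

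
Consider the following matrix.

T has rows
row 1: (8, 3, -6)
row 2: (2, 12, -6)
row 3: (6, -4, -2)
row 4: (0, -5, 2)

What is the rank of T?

2

Row reduce to echelon form.
R2 ← R2 − (1/4)·R1: [0, 45/4, -9/2]
R3 ← R3 − (3/4)·R1: [0, -25/4, 5/2]
R3 ← R3 + (5/9)·R2: [0, 0, 0]
R4 ← R4 + (4/9)·R2: [0, 0, 0]
Echelon form has 2 nonzero rows, so rank(T) = 2.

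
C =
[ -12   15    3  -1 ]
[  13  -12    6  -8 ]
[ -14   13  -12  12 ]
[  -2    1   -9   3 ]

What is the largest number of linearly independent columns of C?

Row reduce to echelon form.
R2 ← R2 + (13/12)·R1: [0, 17/4, 37/4, -109/12]
R3 ← R3 − (7/6)·R1: [0, -9/2, -31/2, 79/6]
R4 ← R4 − (1/6)·R1: [0, -3/2, -19/2, 19/6]
R3 ← R3 + (18/17)·R2: [0, 0, -97/17, 181/51]
R4 ← R4 + (6/17)·R2: [0, 0, -106/17, -2/51]
R4 ← R4 − (106/97)·R3: [0, 0, 0, -380/97]
Echelon form has 4 nonzero rows, so rank(C) = 4.
The rank gives the maximum number of linearly independent columns: 4.

4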